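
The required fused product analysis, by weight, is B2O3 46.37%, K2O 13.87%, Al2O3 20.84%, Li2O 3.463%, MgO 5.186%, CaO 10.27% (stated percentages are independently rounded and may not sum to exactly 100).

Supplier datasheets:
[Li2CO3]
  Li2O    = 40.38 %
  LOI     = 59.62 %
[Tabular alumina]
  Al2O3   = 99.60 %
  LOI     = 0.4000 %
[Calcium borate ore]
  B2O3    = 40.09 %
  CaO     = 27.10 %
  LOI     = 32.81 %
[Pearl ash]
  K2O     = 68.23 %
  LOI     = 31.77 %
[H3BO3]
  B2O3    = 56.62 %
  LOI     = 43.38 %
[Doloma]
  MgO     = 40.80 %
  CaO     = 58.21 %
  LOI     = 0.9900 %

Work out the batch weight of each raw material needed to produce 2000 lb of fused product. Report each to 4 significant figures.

Each numeric step runs at full float precision at every stage — rounding to four significant digits extends to every intermediate as displayed — every reported result includes exactly one rounding; all derived quantities are carried from the weighed amounts for 2000 lb of glass in full float precision (totals, net glass mass, ignition loss, the yield, six oxide percentages) exactly as printed in the problem or answer text.
Target masses of each oxide per 2000 lb fused product:
  B2O3: 46.37% × 2000 = 927.4 lb
  K2O: 13.87% × 2000 = 277.4 lb
  Al2O3: 20.84% × 2000 = 416.8 lb
  Li2O: 3.463% × 2000 = 69.26 lb
  MgO: 5.186% × 2000 = 103.7 lb
  CaO: 10.27% × 2000 = 205.4 lb
Balance tally, oxide-wise, with the batch weights as given, for the quoted basis mass (sums match the target masses within answer rounding):
  B2O3: 211.9·0.4009 + 1488·0.5662 = 927.5 lb (target 927.4 lb)
  K2O: 406.6·0.6823 = 277.4 lb (target 277.4 lb)
  Al2O3: 418.5·0.9960 = 416.8 lb (target 416.8 lb)
  Li2O: 171.5·0.4038 = 69.25 lb (target 69.26 lb)
  MgO: 254.2·0.4080 = 103.7 lb (target 103.7 lb)
  CaO: 211.9·0.2710 + 254.2·0.5821 = 205.4 lb (target 205.4 lb)
Glass-mass closure: total charge less LOI = 2000 lb (targets for the oxides total 2000 lb; with the basis standing at 2000 lb — a pure rounding effect).
Batch grand total — Σ batch = 2951 lb; loss to ignition Σ batch·LOI = 950.6 lb; the yield ratio, glass ÷ batch: 67.78%.

Batch per 2000 lb fused product:
  Li2CO3: 171.5 lb
  Tabular alumina: 418.5 lb
  Calcium borate ore: 211.9 lb
  Pearl ash: 406.6 lb
  H3BO3: 1488 lb
  Doloma: 254.2 lb
Total batch = 2951 lb; LOI loss = 950.6 lb; yield = 67.78%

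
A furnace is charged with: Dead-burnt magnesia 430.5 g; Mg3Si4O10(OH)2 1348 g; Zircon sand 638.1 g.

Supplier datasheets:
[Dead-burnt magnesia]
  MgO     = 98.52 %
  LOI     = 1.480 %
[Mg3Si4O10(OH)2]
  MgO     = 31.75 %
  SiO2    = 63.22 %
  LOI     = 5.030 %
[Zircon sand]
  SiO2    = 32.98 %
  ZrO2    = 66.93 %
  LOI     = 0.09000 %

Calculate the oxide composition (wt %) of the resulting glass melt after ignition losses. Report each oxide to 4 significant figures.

Values along the way are printed rounded off to 4 significant digits in the working — all arithmetic maintains full float precision from start to finish. Exactly one rounding lands on every reported figure. All derived quantities, which include three oxide percentages, ignition loss, the yield, glass mass, the totals, are re-derived at exact precision, precisely as stated by question or answer, using the weight values for 2342 g of glass.
Delivered oxide masses:
  MgO: 430.5·0.9852 + 1348·0.3175 = 852.1 g
  SiO2: 1348·0.6322 + 638.1·0.3298 = 1063 g
  ZrO2: 638.1·0.6693 = 427.1 g
LOI: 430.5·0.01480 + 1348·0.05030 + 638.1·9.000e-04 = 74.75 g
The glass mass, total less LOI, = 2417 − 74.75 = 2342 g (consistent with Σ oxide mass)
percent share: oxide ÷ glass, ×100

Glass mass = 2342 g (batch 2417 − LOI 74.75).
Composition: MgO 36.39%, SiO2 45.38%, ZrO2 18.24%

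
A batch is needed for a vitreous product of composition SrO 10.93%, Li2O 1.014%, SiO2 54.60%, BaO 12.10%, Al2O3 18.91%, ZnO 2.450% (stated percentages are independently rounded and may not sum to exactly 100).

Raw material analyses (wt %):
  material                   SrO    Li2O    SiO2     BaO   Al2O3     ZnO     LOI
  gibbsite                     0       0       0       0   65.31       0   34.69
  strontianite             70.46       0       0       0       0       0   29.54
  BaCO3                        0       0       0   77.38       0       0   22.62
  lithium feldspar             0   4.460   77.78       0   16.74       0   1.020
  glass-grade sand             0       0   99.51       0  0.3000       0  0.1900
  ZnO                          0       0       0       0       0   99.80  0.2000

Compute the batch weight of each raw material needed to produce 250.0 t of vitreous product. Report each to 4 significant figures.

Batch per 250.0 t vitreous product:
  gibbsite: 57.39 t
  strontianite: 38.78 t
  BaCO3: 39.09 t
  lithium feldspar: 56.84 t
  glass-grade sand: 92.75 t
  ZnO: 6.137 t
Total batch = 291.0 t; LOI loss = 40.97 t; yield = 85.92%

Values along the way are displayed rounded to four significant digits as written. All arithmetic runs at exact precision at every stage; exactly one rounding lands on every reported result — derived quantities, including the yield, the six compositions, LOI, totals, glass mass, are rebuilt from the batch weights for 250.0 t of glass in full precision, as set out in the problem or the answer.
Oxide mass targets, per 250.0 t vitreous product:
  SrO: 10.93% × 250.0 = 27.32 t
  Li2O: 1.014% × 250.0 = 2.535 t
  SiO2: 54.60% × 250.0 = 136.5 t
  BaO: 12.10% × 250.0 = 30.25 t
  Al2O3: 18.91% × 250.0 = 47.28 t
  ZnO: 2.450% × 250.0 = 6.125 t
Oxide-by-oxide audit working from each reported weight, versus the basis set out (delivered sums recover each target inside rounding margins):
  SrO: 38.78·0.7046 = 27.32 t (target 27.32 t)
  Li2O: 56.84·0.04460 = 2.535 t (target 2.535 t)
  SiO2: 56.84·0.7778 + 92.75·0.9951 = 136.5 t (target 136.5 t)
  BaO: 39.09·0.7738 = 30.25 t (target 30.25 t)
  Al2O3: 57.39·0.6531 + 56.84·0.1674 + 92.75·0.003000 = 47.27 t (target 47.28 t)
  ZnO: 6.137·0.9980 = 6.125 t (target 6.125 t)
The glass-mass cross-check: batch total minus LOI = 250.0 t (summing oxide targets gives 250.0 t; against the stated basis, 250.0 t — gaps are rounding artifacts).
Adding the batch up: Σ batch = 291.0 t; the LOI term Σ batch·LOI equals 40.97 t; as yield: glass ÷ batch → 85.92%.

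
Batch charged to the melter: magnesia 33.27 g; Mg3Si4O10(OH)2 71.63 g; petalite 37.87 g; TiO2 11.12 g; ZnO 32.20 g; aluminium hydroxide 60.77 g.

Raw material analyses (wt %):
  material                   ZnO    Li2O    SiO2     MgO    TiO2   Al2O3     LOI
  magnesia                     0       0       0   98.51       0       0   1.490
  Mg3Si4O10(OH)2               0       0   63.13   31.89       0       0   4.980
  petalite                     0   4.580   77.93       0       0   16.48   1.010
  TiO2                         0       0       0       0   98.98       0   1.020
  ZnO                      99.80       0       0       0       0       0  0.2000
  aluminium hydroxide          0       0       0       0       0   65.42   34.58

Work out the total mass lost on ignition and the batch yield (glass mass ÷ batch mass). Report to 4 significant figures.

LOI loss = 25.64 g; glass = 221.2 g; yield = 89.61%

Mid-chain values are displayed rounded off to 4 significant figures at each printed step. Full precision is maintained in all steps — each reported figure is rounded once only. All derived quantities (the yield, net glass mass, six oxide percentages, the totals, ignition loss) are carried starting from the weights per 221.2 g of glass at exact precision, as written in question or answer.
Each material's LOI contribution:
  magnesia: 33.27 × 0.01490 = 0.4957 g
  Mg3Si4O10(OH)2: 71.63 × 0.04980 = 3.567 g
  petalite: 37.87 × 0.01010 = 0.3825 g
  TiO2: 11.12 × 0.01020 = 0.1134 g
  ZnO: 32.20 × 0.002000 = 0.06440 g
  aluminium hydroxide: 60.77 × 0.3458 = 21.01 g
Total LOI = 25.64 g
Glass = batch − LOI = 246.9 − 25.64 = 221.2 g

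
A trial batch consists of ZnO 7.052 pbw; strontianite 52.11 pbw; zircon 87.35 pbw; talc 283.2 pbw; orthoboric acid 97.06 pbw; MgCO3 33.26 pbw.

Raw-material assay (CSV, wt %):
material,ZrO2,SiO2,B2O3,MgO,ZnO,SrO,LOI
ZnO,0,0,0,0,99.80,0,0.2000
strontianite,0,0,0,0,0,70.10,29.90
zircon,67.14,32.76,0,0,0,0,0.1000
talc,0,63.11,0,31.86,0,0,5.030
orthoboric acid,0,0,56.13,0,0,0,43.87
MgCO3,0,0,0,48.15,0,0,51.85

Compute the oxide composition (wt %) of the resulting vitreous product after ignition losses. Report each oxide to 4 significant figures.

Glass mass = 470.3 pbw (batch 560.0 − LOI 89.75).
Composition: ZrO2 12.47%, SiO2 44.09%, B2O3 11.58%, MgO 22.59%, ZnO 1.497%, SrO 7.768%

The working math maintains exact precision from start to finish; mid-chain values are printed (rounded to 4 significant digits) alongside each step. Exactly one rounding goes into each reported result. The derived quantities, including net glass mass, totals, the six compositions, LOI, the yield, are re-derived starting from the weights per 470.3 pbw of glass in full precision, as quoted within the question or the answer.
Oxide-by-oxide delivered mass:
  ZrO2: 87.35·0.6714 = 58.65 pbw
  SiO2: 87.35·0.3276 + 283.2·0.6311 = 207.3 pbw
  B2O3: 97.06·0.5613 = 54.48 pbw
  MgO: 283.2·0.3186 + 33.26·0.4815 = 106.2 pbw
  ZnO: 7.052·0.9980 = 7.038 pbw
  SrO: 52.11·0.7010 = 36.53 pbw
LOI: 7.052·0.002000 + 52.11·0.2990 + 87.35·0.001000 + 283.2·0.05030 + 97.06·0.4387 + 33.26·0.5185 = 89.75 pbw
Glass mass = batch − LOI = 560.0 − 89.75 = 470.3 pbw (consistent with Σ oxide mass)
percent by weight: oxide/glass ×100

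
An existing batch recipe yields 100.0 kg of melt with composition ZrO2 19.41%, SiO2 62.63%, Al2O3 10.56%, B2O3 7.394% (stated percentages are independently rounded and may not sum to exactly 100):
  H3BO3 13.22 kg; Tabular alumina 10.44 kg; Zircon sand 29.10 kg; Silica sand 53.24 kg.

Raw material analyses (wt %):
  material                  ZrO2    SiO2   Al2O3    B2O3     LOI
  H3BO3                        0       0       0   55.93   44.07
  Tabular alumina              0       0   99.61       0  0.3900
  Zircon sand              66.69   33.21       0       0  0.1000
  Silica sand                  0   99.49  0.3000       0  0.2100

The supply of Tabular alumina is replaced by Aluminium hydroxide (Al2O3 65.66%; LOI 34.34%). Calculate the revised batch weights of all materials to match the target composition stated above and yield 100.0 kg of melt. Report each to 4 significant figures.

Revised batch per 100.0 kg melt:
  H3BO3: 13.22 kg
  Aluminium hydroxide: 15.84 kg
  Zircon sand: 29.10 kg
  Silica sand: 53.24 kg
Total batch = 111.4 kg; LOI loss = 11.41 kg

Working values are displayed rounded off to 4 significant figures between the steps; all internal work maintains full float precision all the way through — exactly one rounding is applied to each reported result — all derived quantities, including the totals, net glass mass, the yield, the four compositions, ignition loss, are recomputed using the weight values at 100.0 kg of glass at full precision as written in question or answer.
Oxide-by-oxide targets in 100.0 kg melt:
  ZrO2: 19.41% × 100.0 = 19.41 kg
  SiO2: 62.63% × 100.0 = 62.63 kg
  Al2O3: 10.56% × 100.0 = 10.56 kg
  B2O3: 7.394% × 100.0 = 7.394 kg
Checking each oxide sum on the weights just shown, versus the basis set out (oxide sums agree with the targets once rounding is allowed for):
  ZrO2: 29.10·0.6669 = 19.41 kg (target 19.41 kg)
  SiO2: 29.10·0.3321 + 53.24·0.9949 = 62.63 kg (target 62.63 kg)
  Al2O3: 15.84·0.6566 + 53.24·0.003000 = 10.56 kg (target 10.56 kg)
  B2O3: 13.22·0.5593 = 7.394 kg (target 7.394 kg)
Auditing the glass mass value: Σ batch − LOI loss = 99.99 kg (the targets, summed, come to 99.99 kg; the stated basis being 100.0 kg — rounding explains the deltas).
Total batch = Σ batch = 111.4 kg; LOI removed, Σ of batch·LOI: 11.41 kg; the yield ratio, glass ÷ batch: 89.76%.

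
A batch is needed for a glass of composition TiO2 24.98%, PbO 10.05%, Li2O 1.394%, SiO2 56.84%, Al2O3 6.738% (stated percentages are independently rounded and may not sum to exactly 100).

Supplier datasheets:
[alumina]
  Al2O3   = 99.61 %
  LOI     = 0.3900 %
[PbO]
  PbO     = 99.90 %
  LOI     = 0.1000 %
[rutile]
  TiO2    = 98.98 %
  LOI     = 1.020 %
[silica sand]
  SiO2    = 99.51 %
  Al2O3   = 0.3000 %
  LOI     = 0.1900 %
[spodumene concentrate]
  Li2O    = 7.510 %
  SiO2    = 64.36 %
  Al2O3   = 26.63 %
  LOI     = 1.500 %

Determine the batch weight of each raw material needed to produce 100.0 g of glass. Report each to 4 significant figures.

Batch per 100.0 g glass:
  alumina: 1.666 g
  PbO: 10.06 g
  rutile: 25.24 g
  silica sand: 45.11 g
  spodumene concentrate: 18.56 g
Total batch = 100.6 g; LOI loss = 0.6381 g; yield = 99.37%

Intermediates are displayed rounded to 4 significant digits as written. The whole derivation maintains exact precision through the solve; a single rounding completes each reported value. All derived quantities are rebuilt at full float precision (the totals, five oxide percentages, yield, net glass mass, LOI) using the weight values at 100.0 g of glass, exactly as shown in the problem or answer text.
Per-oxide target masses for 100.0 g glass:
  TiO2: 24.98% × 100.0 = 24.98 g
  PbO: 10.05% × 100.0 = 10.05 g
  Li2O: 1.394% × 100.0 = 1.394 g
  SiO2: 56.84% × 100.0 = 56.84 g
  Al2O3: 6.738% × 100.0 = 6.738 g
Verifying the oxide balance with the batch weights as given, per the basis as stated (every target is met by its sum modulo rounding of the values):
  TiO2: 25.24·0.9898 = 24.98 g (target 24.98 g)
  PbO: 10.06·0.9990 = 10.05 g (target 10.05 g)
  Li2O: 18.56·0.07510 = 1.394 g (target 1.394 g)
  SiO2: 45.11·0.9951 + 18.56·0.6436 = 56.83 g (target 56.84 g)
  Al2O3: 1.666·0.9961 + 45.11·0.003000 + 18.56·0.2663 = 6.737 g (target 6.738 g)
Glass-mass closure: batch total minus LOI = 100.0 g (per-oxide target masses sum to 100.0 g; the stated basis being 100.0 g — a pure rounding effect).
Batch grand total — Σ batch = 100.6 g; ignition loss, Σ(batch × LOI) = 0.6381 g; glass ÷ batch gives a yield of 99.37%.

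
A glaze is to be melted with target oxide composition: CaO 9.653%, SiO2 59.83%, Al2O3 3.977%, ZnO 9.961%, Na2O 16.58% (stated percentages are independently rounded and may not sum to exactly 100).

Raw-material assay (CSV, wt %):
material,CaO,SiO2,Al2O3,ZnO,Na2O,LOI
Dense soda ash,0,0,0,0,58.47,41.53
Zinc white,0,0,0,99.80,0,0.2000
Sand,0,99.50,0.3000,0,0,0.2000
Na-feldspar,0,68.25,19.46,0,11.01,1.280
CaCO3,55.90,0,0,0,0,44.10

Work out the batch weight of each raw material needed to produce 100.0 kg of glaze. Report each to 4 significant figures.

Batch per 100.0 kg glaze:
  Dense soda ash: 24.64 kg
  Zinc white: 9.981 kg
  Sand: 46.61 kg
  Na-feldspar: 19.72 kg
  CaCO3: 17.27 kg
Total batch = 118.2 kg; LOI loss = 18.21 kg; yield = 84.59%

Working values are shown (rounded to 4 significant digits) within the worked lines; all arithmetic holds exact precision from start to finish — every reported number is rounded a single time — all derived quantities, including ignition loss, glass mass, totals, five oxide percentages, yield, are carried starting from the weights at 100.0 kg of glass in full precision exactly as printed in the problem or answer text.
Target oxide masses per 100.0 kg glaze:
  CaO: 9.653% × 100.0 = 9.653 kg
  SiO2: 59.83% × 100.0 = 59.83 kg
  Al2O3: 3.977% × 100.0 = 3.977 kg
  ZnO: 9.961% × 100.0 = 9.961 kg
  Na2O: 16.58% × 100.0 = 16.58 kg
Balance tally, oxide-wise, given the weights on record, against the basis in use (oxide sums agree with the targets inside rounding margins):
  CaO: 17.27·0.5590 = 9.654 kg (target 9.653 kg)
  SiO2: 46.61·0.9950 + 19.72·0.6825 = 59.84 kg (target 59.83 kg)
  Al2O3: 46.61·0.003000 + 19.72·0.1946 = 3.977 kg (target 3.977 kg)
  ZnO: 9.981·0.9980 = 9.961 kg (target 9.961 kg)
  Na2O: 24.64·0.5847 + 19.72·0.1101 = 16.58 kg (target 16.58 kg)
Consistency of the glass mass: net batch after ignition = 100.0 kg (targets for the oxides total 100.0 kg; against the stated basis, 100.0 kg — rounding explains the deltas).
Batch total: Σ batch = 118.2 kg; ignition loss, Σ(batch × LOI) = 18.21 kg; as yield: glass ÷ batch → 84.59%.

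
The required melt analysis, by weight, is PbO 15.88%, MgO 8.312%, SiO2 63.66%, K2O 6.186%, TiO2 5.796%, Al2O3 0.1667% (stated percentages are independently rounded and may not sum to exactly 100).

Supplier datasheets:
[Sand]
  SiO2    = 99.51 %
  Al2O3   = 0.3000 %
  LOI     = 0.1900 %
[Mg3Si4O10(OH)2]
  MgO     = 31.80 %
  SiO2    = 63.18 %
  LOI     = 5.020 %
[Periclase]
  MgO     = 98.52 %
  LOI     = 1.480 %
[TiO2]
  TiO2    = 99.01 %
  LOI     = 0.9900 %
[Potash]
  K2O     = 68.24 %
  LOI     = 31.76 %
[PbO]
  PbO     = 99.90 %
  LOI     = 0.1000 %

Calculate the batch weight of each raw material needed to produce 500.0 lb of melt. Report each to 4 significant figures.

Mid-chain values are shown rounded off to 4 significant digits in the printout — the whole derivation runs at full float precision through every step; every reported value is rounded exactly once — all derived quantities (the yield, six oxide percentages, the totals, net glass mass, LOI) are recomputed starting from the weights per 500.0 lb of glass in exact precision, as set out in the question or the answer.
Per-oxide target masses for 500.0 lb melt:
  PbO: 15.88% × 500.0 = 79.40 lb
  MgO: 8.312% × 500.0 = 41.56 lb
  SiO2: 63.66% × 500.0 = 318.3 lb
  K2O: 6.186% × 500.0 = 30.93 lb
  TiO2: 5.796% × 500.0 = 28.98 lb
  Al2O3: 0.1667% × 500.0 = 0.8335 lb
Verifying the oxide balance with the batch weights as given, at the basis given (delivered sums recover each target once rounding is allowed for):
  PbO: 79.48·0.9990 = 79.40 lb (target 79.40 lb)
  MgO: 66.20·0.3180 + 20.82·0.9852 = 41.56 lb (target 41.56 lb)
  SiO2: 277.8·0.9951 + 66.20·0.6318 = 318.3 lb (target 318.3 lb)
  K2O: 45.33·0.6824 = 30.93 lb (target 30.93 lb)
  TiO2: 29.27·0.9901 = 28.98 lb (target 28.98 lb)
  Al2O3: 277.8·0.003000 = 0.8334 lb (target 0.8335 lb)
Glass mass check: total charge less LOI = 500.0 lb (summing oxide targets gives 500.0 lb; versus the stated basis of 500.0 lb — differing by rounding only).
Batch grand total — Σ batch = 518.9 lb; the LOI term Σ batch·LOI equals 18.93 lb; yield = glass ÷ total batch = 96.35%.

Batch per 500.0 lb melt:
  Sand: 277.8 lb
  Mg3Si4O10(OH)2: 66.20 lb
  Periclase: 20.82 lb
  TiO2: 29.27 lb
  Potash: 45.33 lb
  PbO: 79.48 lb
Total batch = 518.9 lb; LOI loss = 18.93 lb; yield = 96.35%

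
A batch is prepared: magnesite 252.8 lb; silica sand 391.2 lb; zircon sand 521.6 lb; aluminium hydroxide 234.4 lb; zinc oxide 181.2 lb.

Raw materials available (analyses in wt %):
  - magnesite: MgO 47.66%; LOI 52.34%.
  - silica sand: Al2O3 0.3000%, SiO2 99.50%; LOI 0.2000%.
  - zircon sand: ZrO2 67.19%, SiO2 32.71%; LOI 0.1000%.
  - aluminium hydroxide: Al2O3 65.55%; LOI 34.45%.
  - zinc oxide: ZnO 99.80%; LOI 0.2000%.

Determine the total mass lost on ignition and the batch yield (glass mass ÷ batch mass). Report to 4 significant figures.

Working values are displayed, rounded to four significant figures, within the worked lines. The whole derivation keeps exact precision from first step to last. Every reported value takes just one rounding — the derived quantities, which include glass mass, the totals, yield, LOI, the five compositions, are carried at full float precision, as written in question or answer, from the weighed amounts on 1366 lb of glass.
Ignition loss by material:
  magnesite: 252.8 × 0.5234 = 132.3 lb
  silica sand: 391.2 × 0.002000 = 0.7824 lb
  zircon sand: 521.6 × 0.001000 = 0.5216 lb
  aluminium hydroxide: 234.4 × 0.3445 = 80.75 lb
  zinc oxide: 181.2 × 0.002000 = 0.3624 lb
Total LOI = 214.7 lb
Glass = batch − LOI = 1581 − 214.7 = 1366 lb

LOI loss = 214.7 lb; glass = 1366 lb; yield = 86.42%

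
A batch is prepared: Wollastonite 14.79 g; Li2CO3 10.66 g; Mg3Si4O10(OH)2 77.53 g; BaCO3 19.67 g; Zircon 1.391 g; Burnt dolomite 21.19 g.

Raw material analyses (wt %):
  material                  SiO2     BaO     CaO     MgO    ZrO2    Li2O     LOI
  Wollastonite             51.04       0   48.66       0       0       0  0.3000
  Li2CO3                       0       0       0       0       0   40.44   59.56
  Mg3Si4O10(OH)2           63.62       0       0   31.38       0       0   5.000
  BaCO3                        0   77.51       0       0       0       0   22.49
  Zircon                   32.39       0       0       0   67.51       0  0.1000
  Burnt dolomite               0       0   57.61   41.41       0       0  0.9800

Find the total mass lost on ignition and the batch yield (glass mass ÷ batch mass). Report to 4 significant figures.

LOI loss = 14.90 g; glass = 130.3 g; yield = 89.74%

The whole derivation keeps full precision at all times; values along the way are printed, with 4-significant-figure rounding, in the working — exactly one rounding lands on every reported figure; derived quantities (the six compositions, totals, ignition loss, net glass mass, yield) are carried at exact precision starting from the weights on 130.3 g of glass, as quoted within the problem or the answer.
Material-by-material LOI:
  Wollastonite: 14.79 × 0.003000 = 0.04437 g
  Li2CO3: 10.66 × 0.5956 = 6.349 g
  Mg3Si4O10(OH)2: 77.53 × 0.05000 = 3.877 g
  BaCO3: 19.67 × 0.2249 = 4.424 g
  Zircon: 1.391 × 0.001000 = 0.001391 g
  Burnt dolomite: 21.19 × 0.009800 = 0.2077 g
Total LOI = 14.90 g
Glass = batch − LOI = 145.2 − 14.90 = 130.3 g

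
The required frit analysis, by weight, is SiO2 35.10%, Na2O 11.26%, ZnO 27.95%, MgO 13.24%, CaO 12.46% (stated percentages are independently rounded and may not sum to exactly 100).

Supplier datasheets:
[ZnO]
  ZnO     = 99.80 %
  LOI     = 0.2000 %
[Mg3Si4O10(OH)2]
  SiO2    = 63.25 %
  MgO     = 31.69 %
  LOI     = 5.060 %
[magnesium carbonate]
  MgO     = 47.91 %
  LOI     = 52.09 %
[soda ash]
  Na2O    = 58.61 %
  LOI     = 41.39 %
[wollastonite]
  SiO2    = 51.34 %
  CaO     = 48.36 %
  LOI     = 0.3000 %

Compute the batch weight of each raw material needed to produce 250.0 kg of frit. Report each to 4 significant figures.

Batch per 250.0 kg frit:
  ZnO: 70.02 kg
  Mg3Si4O10(OH)2: 86.45 kg
  magnesium carbonate: 11.90 kg
  soda ash: 48.03 kg
  wollastonite: 64.41 kg
Total batch = 280.8 kg; LOI loss = 30.79 kg; yield = 89.04%

Intermediates are shown (rounded to four significant digits) alongside each step; full precision is maintained in every operation. Each reported figure sees exactly one rounding — all derived quantities, including ignition loss, glass mass, totals, the yield, five oxide percentages, are re-derived from the batch weights on 250.0 kg of glass at full precision as they appear in the question or the answer.
The oxide mass targets at 250.0 kg frit:
  SiO2: 35.10% × 250.0 = 87.75 kg
  Na2O: 11.26% × 250.0 = 28.15 kg
  ZnO: 27.95% × 250.0 = 69.88 kg
  MgO: 13.24% × 250.0 = 33.10 kg
  CaO: 12.46% × 250.0 = 31.15 kg
A balance pass over the oxides, using the reported weights, per the basis as stated (oxide sums agree with the targets once rounding is allowed for):
  SiO2: 86.45·0.6325 + 64.41·0.5134 = 87.75 kg (target 87.75 kg)
  Na2O: 48.03·0.5861 = 28.15 kg (target 28.15 kg)
  ZnO: 70.02·0.9980 = 69.88 kg (target 69.88 kg)
  MgO: 86.45·0.3169 + 11.90·0.4791 = 33.10 kg (target 33.10 kg)
  CaO: 64.41·0.4836 = 31.15 kg (target 31.15 kg)
Glass-mass closure: Σ batch − LOI loss = 250.0 kg (targets for the oxides total 250.0 kg; the stated basis being 250.0 kg — differing by rounding only).
Total batch = Σ batch = 280.8 kg; LOI loss = Σ batch·LOI = 30.79 kg; glass ÷ batch gives a yield of 89.04%.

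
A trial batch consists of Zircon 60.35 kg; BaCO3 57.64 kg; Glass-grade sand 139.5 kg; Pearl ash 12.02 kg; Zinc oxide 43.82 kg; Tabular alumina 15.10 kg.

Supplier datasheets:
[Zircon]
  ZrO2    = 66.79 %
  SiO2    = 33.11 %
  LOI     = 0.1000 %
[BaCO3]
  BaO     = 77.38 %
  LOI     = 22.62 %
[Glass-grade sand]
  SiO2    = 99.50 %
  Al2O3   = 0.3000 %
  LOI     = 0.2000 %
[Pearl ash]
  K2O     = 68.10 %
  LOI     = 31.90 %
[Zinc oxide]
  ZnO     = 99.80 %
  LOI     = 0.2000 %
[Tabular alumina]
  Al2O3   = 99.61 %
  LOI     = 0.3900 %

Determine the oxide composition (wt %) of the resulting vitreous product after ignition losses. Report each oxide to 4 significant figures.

In-progress results are rounded to 4 significant figures as shown — each numeric step holds full precision from first step to last — a single rounding yields each reported number. All derived quantities are rebuilt from the batch weights at 311.1 kg of glass in exact precision (LOI, net glass mass, yield, the six compositions, the totals), as given in the question or the answer.
What the batch supplies per oxide:
  ZrO2: 60.35·0.6679 = 40.31 kg
  SiO2: 60.35·0.3311 + 139.5·0.9950 = 158.8 kg
  Al2O3: 139.5·0.003000 + 15.10·0.9961 = 15.46 kg
  ZnO: 43.82·0.9980 = 43.73 kg
  BaO: 57.64·0.7738 = 44.60 kg
  K2O: 12.02·0.6810 = 8.186 kg
LOI: 60.35·0.001000 + 57.64·0.2262 + 139.5·0.002000 + 12.02·0.3190 + 43.82·0.002000 + 15.10·0.003900 = 17.36 kg
Glass = total batch minus LOI = 328.4 − 17.36 = 311.1 kg (equal to the oxide-mass sum)
percent share: oxide ÷ glass, ×100

Glass mass = 311.1 kg (batch 328.4 − LOI 17.36).
Composition: ZrO2 12.96%, SiO2 51.04%, Al2O3 4.970%, ZnO 14.06%, BaO 14.34%, K2O 2.631%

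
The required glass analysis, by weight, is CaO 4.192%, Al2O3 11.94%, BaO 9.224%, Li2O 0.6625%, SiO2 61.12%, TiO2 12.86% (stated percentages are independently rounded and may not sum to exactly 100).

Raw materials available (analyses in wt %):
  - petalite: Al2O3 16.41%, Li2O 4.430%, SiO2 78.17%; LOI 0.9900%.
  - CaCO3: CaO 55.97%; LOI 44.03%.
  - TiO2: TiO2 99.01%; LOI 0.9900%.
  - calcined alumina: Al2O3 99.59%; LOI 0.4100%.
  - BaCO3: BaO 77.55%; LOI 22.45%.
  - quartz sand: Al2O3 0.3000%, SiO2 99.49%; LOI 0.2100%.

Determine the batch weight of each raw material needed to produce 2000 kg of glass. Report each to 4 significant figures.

Batch per 2000 kg glass:
  petalite: 299.1 kg
  CaCO3: 149.8 kg
  TiO2: 259.8 kg
  calcined alumina: 187.5 kg
  BaCO3: 237.9 kg
  quartz sand: 993.7 kg
Total batch = 2128 kg; LOI loss = 127.8 kg; yield = 94.00%

All arithmetic holds exact precision at all times. In-progress results are shown rounded to four significant digits as written — every reported result is rounded a single time; all derived quantities (six oxide percentages, glass mass, ignition loss, yield, totals) are computed at full float precision from the batch weights per 2000 kg of glass exactly as printed in question or answer.
Target masses of each oxide per 2000 kg glass:
  CaO: 4.192% × 2000 = 83.84 kg
  Al2O3: 11.94% × 2000 = 238.8 kg
  BaO: 9.224% × 2000 = 184.5 kg
  Li2O: 0.6625% × 2000 = 13.25 kg
  SiO2: 61.12% × 2000 = 1222 kg
  TiO2: 12.86% × 2000 = 257.2 kg
Per-oxide balance check on the weights just shown, for the quoted basis mass (sum by sum, the targets are met within answer rounding):
  CaO: 149.8·0.5597 = 83.84 kg (target 83.84 kg)
  Al2O3: 299.1·0.1641 + 187.5·0.9959 + 993.7·0.003000 = 238.8 kg (target 238.8 kg)
  BaO: 237.9·0.7755 = 184.5 kg (target 184.5 kg)
  Li2O: 299.1·0.04430 = 13.25 kg (target 13.25 kg)
  SiO2: 299.1·0.7817 + 993.7·0.9949 = 1222 kg (target 1222 kg)
  TiO2: 259.8·0.9901 = 257.2 kg (target 257.2 kg)
Consistency of the glass mass: net batch after ignition = 2000 kg (targets for the oxides total 2000 kg; with the basis standing at 2000 kg — deltas are rounding alone).
Batch total: Σ batch = 2128 kg; the LOI term Σ batch·LOI equals 127.8 kg; as yield: glass ÷ batch → 94.00%.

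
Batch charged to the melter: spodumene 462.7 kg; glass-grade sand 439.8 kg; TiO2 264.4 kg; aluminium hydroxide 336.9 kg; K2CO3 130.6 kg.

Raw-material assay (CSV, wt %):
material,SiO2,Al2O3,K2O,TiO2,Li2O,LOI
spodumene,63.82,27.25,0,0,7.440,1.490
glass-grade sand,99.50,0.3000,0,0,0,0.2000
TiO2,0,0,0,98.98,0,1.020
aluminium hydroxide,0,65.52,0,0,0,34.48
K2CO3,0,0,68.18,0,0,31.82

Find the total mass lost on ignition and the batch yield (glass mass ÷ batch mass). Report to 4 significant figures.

LOI loss = 168.2 kg; glass = 1466 kg; yield = 89.71%

Full float precision is carried from start to finish; in-progress results are rounded to four significant digits when displayed; every reported result is rounded just once — the derived quantities, which include the yield, net glass mass, the five compositions, totals, ignition loss, are computed at full precision, as quoted within the problem or the answer, starting from the weights at 1466 kg of glass.
Ignition loss by material:
  spodumene: 462.7 × 0.01490 = 6.894 kg
  glass-grade sand: 439.8 × 0.002000 = 0.8796 kg
  TiO2: 264.4 × 0.01020 = 2.697 kg
  aluminium hydroxide: 336.9 × 0.3448 = 116.2 kg
  K2CO3: 130.6 × 0.3182 = 41.56 kg
Total LOI = 168.2 kg
Glass = batch − LOI = 1634 − 168.2 = 1466 kg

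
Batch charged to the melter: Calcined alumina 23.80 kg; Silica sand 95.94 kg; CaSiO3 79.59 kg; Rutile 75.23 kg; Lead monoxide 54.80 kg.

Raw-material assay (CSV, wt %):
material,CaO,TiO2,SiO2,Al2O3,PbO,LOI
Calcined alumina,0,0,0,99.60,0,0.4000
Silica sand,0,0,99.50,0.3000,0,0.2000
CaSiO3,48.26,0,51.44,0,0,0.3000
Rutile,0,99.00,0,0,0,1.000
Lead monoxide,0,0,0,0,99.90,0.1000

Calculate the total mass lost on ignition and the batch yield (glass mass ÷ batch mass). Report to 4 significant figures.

LOI loss = 1.333 kg; glass = 328.0 kg; yield = 99.60%

The working math maintains full float precision from start to finish — values along the way are printed (rounded to 4 significant figures) between the steps — every reported value is rounded just once. Derived quantities (yield, net glass mass, the totals, five oxide percentages, LOI) are recomputed at full precision starting from the weights on 328.0 kg of glass exactly as shown in question or answer.
LOI of each material in turn:
  Calcined alumina: 23.80 × 0.004000 = 0.09520 kg
  Silica sand: 95.94 × 0.002000 = 0.1919 kg
  CaSiO3: 79.59 × 0.003000 = 0.2388 kg
  Rutile: 75.23 × 0.01000 = 0.7523 kg
  Lead monoxide: 54.80 × 0.001000 = 0.05480 kg
Total LOI = 1.333 kg
Glass = batch − LOI = 329.4 − 1.333 = 328.0 kg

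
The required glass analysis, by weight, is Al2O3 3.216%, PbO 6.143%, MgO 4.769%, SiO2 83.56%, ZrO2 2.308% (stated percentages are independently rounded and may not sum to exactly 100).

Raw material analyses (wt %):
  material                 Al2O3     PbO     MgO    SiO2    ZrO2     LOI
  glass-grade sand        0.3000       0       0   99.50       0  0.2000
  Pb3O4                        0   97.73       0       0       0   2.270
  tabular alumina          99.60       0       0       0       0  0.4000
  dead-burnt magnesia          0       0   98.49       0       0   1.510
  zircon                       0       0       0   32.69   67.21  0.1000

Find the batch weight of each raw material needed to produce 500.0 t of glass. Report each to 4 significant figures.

Batch per 500.0 t glass:
  glass-grade sand: 414.3 t
  Pb3O4: 31.43 t
  tabular alumina: 14.90 t
  dead-burnt magnesia: 24.21 t
  zircon: 17.17 t
Total batch = 502.0 t; LOI loss = 1.984 t; yield = 99.60%

All arithmetic carries exact precision at each step. Intermediates are shown (rounded to four significant digits) alongside each step — each reported value carries a single rounding. All derived quantities, including the yield, ignition loss, glass mass, totals, the five compositions, are recomputed from the batch weights at 500.0 t of glass at full precision, precisely as stated by the problem or the answer.
Per-oxide target masses for 500.0 t glass:
  Al2O3: 3.216% × 500.0 = 16.08 t
  PbO: 6.143% × 500.0 = 30.72 t
  MgO: 4.769% × 500.0 = 23.84 t
  SiO2: 83.56% × 500.0 = 417.8 t
  ZrO2: 2.308% × 500.0 = 11.54 t
Per-oxide balance check applying the batch weights above, for the quoted basis mass (target by target, the sums agree given rounding of the digits):
  Al2O3: 414.3·0.003000 + 14.90·0.9960 = 16.08 t (target 16.08 t)
  PbO: 31.43·0.9773 = 30.72 t (target 30.72 t)
  MgO: 24.21·0.9849 = 23.84 t (target 23.84 t)
  SiO2: 414.3·0.9950 + 17.17·0.3269 = 417.8 t (target 417.8 t)
  ZrO2: 17.17·0.6721 = 11.54 t (target 11.54 t)
Mass balance on the glass: Σ batch − LOI loss = 500.0 t (the Σ of target masses is 500.0 t; against the stated basis, 500.0 t — gaps are rounding artifacts).
Batch grand total — Σ batch = 502.0 t; the LOI term Σ batch·LOI equals 1.984 t; yield = glass ÷ total batch = 99.60%.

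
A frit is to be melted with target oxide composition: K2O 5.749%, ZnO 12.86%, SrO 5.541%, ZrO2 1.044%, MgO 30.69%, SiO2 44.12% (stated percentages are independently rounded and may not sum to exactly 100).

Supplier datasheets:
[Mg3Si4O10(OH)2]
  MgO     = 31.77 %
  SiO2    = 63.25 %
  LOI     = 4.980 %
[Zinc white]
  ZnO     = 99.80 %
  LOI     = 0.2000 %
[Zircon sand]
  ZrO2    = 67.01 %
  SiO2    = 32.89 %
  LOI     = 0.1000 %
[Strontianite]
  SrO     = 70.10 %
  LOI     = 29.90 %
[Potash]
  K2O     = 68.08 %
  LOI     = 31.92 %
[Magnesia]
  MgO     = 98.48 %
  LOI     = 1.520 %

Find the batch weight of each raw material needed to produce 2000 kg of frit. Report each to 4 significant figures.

All internal work maintains full float precision throughout. Working values appear rounded to 4 significant figures in the printout; every reported value takes just one rounding — derived quantities are carried at full precision (the six compositions, the yield, glass mass, ignition loss, the totals) using the weight values on 2000 kg of glass as written in the problem or answer text.
Oxide mass targets, per 2000 kg frit:
  K2O: 5.749% × 2000 = 115.0 kg
  ZnO: 12.86% × 2000 = 257.2 kg
  SrO: 5.541% × 2000 = 110.8 kg
  ZrO2: 1.044% × 2000 = 20.88 kg
  MgO: 30.69% × 2000 = 613.8 kg
  SiO2: 44.12% × 2000 = 882.4 kg
Mass-balance tally per oxide per the reported batch figures, on the stated basis (every target is met by its sum given rounding of the digits):
  K2O: 168.9·0.6808 = 115.0 kg (target 115.0 kg)
  ZnO: 257.7·0.9980 = 257.2 kg (target 257.2 kg)
  SrO: 158.1·0.7010 = 110.8 kg (target 110.8 kg)
  ZrO2: 31.16·0.6701 = 20.88 kg (target 20.88 kg)
  MgO: 1379·0.3177 + 178.4·0.9848 = 613.8 kg (target 613.8 kg)
  SiO2: 1379·0.6325 + 31.16·0.3289 = 882.5 kg (target 882.4 kg)
The glass-mass cross-check: batch total minus LOI = 2000 kg (the targets, summed, come to 2000 kg; with the basis standing at 2000 kg — any gap is answer rounding).
Total batch = Σ batch = 2173 kg; LOI loss = Σ batch·LOI = 173.1 kg; yield = glass ÷ total batch = 92.03%.

Batch per 2000 kg frit:
  Mg3Si4O10(OH)2: 1379 kg
  Zinc white: 257.7 kg
  Zircon sand: 31.16 kg
  Strontianite: 158.1 kg
  Potash: 168.9 kg
  Magnesia: 178.4 kg
Total batch = 2173 kg; LOI loss = 173.1 kg; yield = 92.03%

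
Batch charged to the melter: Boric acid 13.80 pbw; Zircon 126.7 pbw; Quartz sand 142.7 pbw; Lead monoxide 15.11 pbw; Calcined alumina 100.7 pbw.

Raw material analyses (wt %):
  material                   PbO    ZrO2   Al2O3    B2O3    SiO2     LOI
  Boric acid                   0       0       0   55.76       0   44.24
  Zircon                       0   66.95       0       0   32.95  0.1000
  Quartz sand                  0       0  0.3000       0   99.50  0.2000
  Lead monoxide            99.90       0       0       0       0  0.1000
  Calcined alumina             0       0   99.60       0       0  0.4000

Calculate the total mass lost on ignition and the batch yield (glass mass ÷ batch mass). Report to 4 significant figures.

Full precision is maintained all the way through. In-progress results are shown, rounded to four significant figures, across the worked steps — a single rounding completes every reported result; derived quantities, including the five compositions, yield, the totals, ignition loss, net glass mass, are computed from the batch weights at 392.1 pbw of glass in exact precision as set out in the problem or answer text.
Ignition loss by material:
  Boric acid: 13.80 × 0.4424 = 6.105 pbw
  Zircon: 126.7 × 0.001000 = 0.1267 pbw
  Quartz sand: 142.7 × 0.002000 = 0.2854 pbw
  Lead monoxide: 15.11 × 0.001000 = 0.01511 pbw
  Calcined alumina: 100.7 × 0.004000 = 0.4028 pbw
Total LOI = 6.935 pbw
Glass = batch − LOI = 399.0 − 6.935 = 392.1 pbw

LOI loss = 6.935 pbw; glass = 392.1 pbw; yield = 98.26%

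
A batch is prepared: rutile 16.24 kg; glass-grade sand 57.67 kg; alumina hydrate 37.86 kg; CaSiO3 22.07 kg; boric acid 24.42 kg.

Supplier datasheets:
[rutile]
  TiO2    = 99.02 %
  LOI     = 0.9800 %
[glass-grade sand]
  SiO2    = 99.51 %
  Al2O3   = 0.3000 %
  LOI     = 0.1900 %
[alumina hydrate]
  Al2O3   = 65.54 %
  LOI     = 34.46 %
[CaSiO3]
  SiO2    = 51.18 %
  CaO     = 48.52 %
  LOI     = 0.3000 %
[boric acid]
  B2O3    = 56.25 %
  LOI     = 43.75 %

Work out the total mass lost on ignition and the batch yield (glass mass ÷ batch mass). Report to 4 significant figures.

LOI loss = 24.07 kg; glass = 134.2 kg; yield = 84.79%

The working math keeps full float precision all the way through — mid-chain values appear (rounded to four significant figures) across the worked steps. Every reported figure is rounded exactly once; the derived quantities are recomputed from the weighed amounts per 134.2 kg of glass at full precision (the yield, LOI, net glass mass, the totals, the five compositions) as written in the question or the answer.
Loss on ignition, line by line:
  rutile: 16.24 × 0.009800 = 0.1592 kg
  glass-grade sand: 57.67 × 0.001900 = 0.1096 kg
  alumina hydrate: 37.86 × 0.3446 = 13.05 kg
  CaSiO3: 22.07 × 0.003000 = 0.06621 kg
  boric acid: 24.42 × 0.4375 = 10.68 kg
Total LOI = 24.07 kg
Glass = batch − LOI = 158.3 − 24.07 = 134.2 kg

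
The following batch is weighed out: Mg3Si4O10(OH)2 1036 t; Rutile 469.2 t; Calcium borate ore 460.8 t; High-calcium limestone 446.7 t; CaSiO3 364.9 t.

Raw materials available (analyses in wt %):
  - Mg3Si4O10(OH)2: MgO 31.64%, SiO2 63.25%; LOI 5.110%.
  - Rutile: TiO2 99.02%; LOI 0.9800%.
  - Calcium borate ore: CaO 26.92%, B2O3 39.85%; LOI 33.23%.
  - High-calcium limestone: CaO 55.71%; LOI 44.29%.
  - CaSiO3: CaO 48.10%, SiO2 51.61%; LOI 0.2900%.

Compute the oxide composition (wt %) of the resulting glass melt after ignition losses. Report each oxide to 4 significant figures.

Every computation carries full float precision throughout — in-progress results are displayed, rounded to four significant digits, in the printout — each reported number includes exactly one rounding — all derived quantities, including glass mass, the totals, the yield, ignition loss, the five compositions, are re-derived from the batch weights for 2368 t of glass at full precision, exactly as shown in the problem or answer text.
Mass of each oxide from the mix:
  TiO2: 469.2·0.9902 = 464.6 t
  MgO: 1036·0.3164 = 327.8 t
  CaO: 460.8·0.2692 + 446.7·0.5571 + 364.9·0.4810 = 548.4 t
  SiO2: 1036·0.6325 + 364.9·0.5161 = 843.6 t
  B2O3: 460.8·0.3985 = 183.6 t
LOI: 1036·0.05110 + 469.2·0.009800 + 460.8·0.3323 + 446.7·0.4429 + 364.9·0.002900 = 409.6 t
Resulting glass, batch − LOI: 2778 − 409.6 = 2368 t (the oxide masses sum to this)
percent share: oxide ÷ glass, ×100

Glass mass = 2368 t (batch 2778 − LOI 409.6).
Composition: TiO2 19.62%, MgO 13.84%, CaO 23.16%, SiO2 35.62%, B2O3 7.754%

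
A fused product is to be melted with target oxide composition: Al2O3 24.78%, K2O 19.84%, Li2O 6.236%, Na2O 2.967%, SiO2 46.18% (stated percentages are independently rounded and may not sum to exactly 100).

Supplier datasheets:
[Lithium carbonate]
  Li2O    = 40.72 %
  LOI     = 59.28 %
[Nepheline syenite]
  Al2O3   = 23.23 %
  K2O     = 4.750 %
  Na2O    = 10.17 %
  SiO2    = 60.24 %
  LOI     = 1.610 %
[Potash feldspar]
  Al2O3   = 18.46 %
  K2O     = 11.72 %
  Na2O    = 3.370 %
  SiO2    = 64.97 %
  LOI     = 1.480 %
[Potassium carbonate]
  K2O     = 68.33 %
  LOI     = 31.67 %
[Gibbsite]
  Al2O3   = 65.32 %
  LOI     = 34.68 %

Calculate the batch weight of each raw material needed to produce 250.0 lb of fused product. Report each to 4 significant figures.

The intermediate values are displayed (rounded to four significant figures) alongside each step — the working math runs at full float precision at each step. Every reported figure undergoes a single rounding. All derived quantities are recomputed using the weight values per 250.0 lb of glass at full float precision (yield, the five compositions, LOI, totals, net glass mass), precisely as stated by question or answer.
Target oxide masses per 250.0 lb fused product:
  Al2O3: 24.78% × 250.0 = 61.95 lb
  K2O: 19.84% × 250.0 = 49.60 lb
  Li2O: 6.236% × 250.0 = 15.59 lb
  Na2O: 2.967% × 250.0 = 7.418 lb
  SiO2: 46.18% × 250.0 = 115.4 lb
Balance tally, oxide-wise, working from each reported weight, per the basis as stated (target by target, the sums agree given rounding of the digits):
  Al2O3: 20.28·0.2323 + 158.9·0.1846 + 42.72·0.6532 = 61.95 lb (target 61.95 lb)
  K2O: 20.28·0.04750 + 158.9·0.1172 + 43.93·0.6833 = 49.60 lb (target 49.60 lb)
  Li2O: 38.29·0.4072 = 15.59 lb (target 15.59 lb)
  Na2O: 20.28·0.1017 + 158.9·0.03370 = 7.417 lb (target 7.418 lb)
  SiO2: 20.28·0.6024 + 158.9·0.6497 = 115.5 lb (target 115.4 lb)
Glass-mass bookkeeping: batch Σ − ignition loss = 250.0 lb (oxide target masses add up to 250.0 lb; stated basis 250.0 lb — any gap is answer rounding).
Total batch = Σ batch = 304.1 lb; LOI loss = Σ batch·LOI = 54.10 lb; yield, glass over the total, = 82.21%.

Batch per 250.0 lb fused product:
  Lithium carbonate: 38.29 lb
  Nepheline syenite: 20.28 lb
  Potash feldspar: 158.9 lb
  Potassium carbonate: 43.93 lb
  Gibbsite: 42.72 lb
Total batch = 304.1 lb; LOI loss = 54.10 lb; yield = 82.21%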